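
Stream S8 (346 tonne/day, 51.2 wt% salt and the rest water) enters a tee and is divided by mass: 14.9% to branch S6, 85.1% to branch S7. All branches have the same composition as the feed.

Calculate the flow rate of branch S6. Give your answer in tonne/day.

51.55 tonne/day

Branch S6 flow = 0.149×346 = 51.554 tonne/day.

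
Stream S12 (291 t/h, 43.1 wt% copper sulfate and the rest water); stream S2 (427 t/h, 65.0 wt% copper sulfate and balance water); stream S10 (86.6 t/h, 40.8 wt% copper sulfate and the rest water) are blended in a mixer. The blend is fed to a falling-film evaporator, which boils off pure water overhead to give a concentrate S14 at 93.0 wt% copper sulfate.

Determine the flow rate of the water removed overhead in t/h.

copper sulfate entering = 291×0.431 + 427×0.650 + 86.6×0.408 = 438.3 t/h.
All copper sulfate reports to S14, so S14 = 438.3/0.930 = 471.29 t/h.
Total feed = 804.6 t/h; overhead = 804.6 − 471.29 = 333.31 t/h.

333.3 t/h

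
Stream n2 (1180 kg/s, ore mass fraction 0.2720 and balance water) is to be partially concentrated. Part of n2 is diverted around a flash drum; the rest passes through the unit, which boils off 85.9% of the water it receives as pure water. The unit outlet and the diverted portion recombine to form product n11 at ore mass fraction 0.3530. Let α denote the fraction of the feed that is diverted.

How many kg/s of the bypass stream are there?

747 kg/s

All 1180×0.272 = 320.96 kg/s of ore reaches n11, so n11 = 320.96/0.353 = 909.24 kg/s and vapour = 270.76 kg/s.
The evaporator receives (1−α)·1180 of feed at 0.728 water and removes 0.859 of that water:
0.859×0.728×(1−α)×1180 = 270.76
(1−α) = 270.76/737.92 = 0.3669;  α = 0.6331.
Bypass flow = 0.6331×1180 = 747.02 kg/s.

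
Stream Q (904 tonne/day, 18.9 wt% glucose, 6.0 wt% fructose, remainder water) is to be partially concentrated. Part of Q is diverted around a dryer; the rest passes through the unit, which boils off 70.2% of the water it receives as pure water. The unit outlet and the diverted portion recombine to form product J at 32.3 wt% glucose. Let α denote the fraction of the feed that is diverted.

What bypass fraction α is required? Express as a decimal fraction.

All 904×0.189 = 170.86 tonne/day of glucose reaches J, so J = 170.86/0.323 = 528.97 tonne/day and vapour = 375.03 tonne/day.
The evaporator receives (1−α)·904 of feed at 0.751 water and removes 0.702 of that water:
0.702×0.751×(1−α)×904 = 375.03
(1−α) = 375.03/476.59 = 0.7869;  α = 0.2131.

0.213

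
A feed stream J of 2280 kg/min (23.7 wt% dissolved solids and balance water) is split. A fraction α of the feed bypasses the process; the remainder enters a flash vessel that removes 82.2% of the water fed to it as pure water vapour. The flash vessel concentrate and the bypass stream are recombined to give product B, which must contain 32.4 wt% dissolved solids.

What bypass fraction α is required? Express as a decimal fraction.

0.572

All 2280×0.237 = 540.36 kg/min of dissolved solids reaches B, so B = 540.36/0.324 = 1667.8 kg/min and vapour = 612.22 kg/min.
The evaporator receives (1−α)·2280 of feed at 0.763 water and removes 0.822 of that water:
0.822×0.763×(1−α)×2280 = 612.22
(1−α) = 612.22/1430 = 0.4281;  α = 0.5719.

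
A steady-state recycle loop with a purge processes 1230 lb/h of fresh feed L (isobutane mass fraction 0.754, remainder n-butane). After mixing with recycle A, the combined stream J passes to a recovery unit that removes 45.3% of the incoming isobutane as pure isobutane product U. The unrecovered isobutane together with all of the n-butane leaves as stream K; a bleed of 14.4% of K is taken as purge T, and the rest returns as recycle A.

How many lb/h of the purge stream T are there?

440 lb/h

n-butane enters only via L and leaves only via the purge: 1230×0.246 = 0.144×(n-butane in K), and the recovery unit passes all n-butane, so n-butane in J = n-butane in K = 2101.2 lb/h.
isobutane in J: m_A = 1230×0.754 + (1−0.144)·(1−0.453)·m_A, so m_A = 927.42/0.5318 = 1744 lb/h.
K = (1−0.453)×1744 + 2101.2 = 3055.2 lb/h.
Purge T = 0.144×3055.2 = 439.95 lb/h.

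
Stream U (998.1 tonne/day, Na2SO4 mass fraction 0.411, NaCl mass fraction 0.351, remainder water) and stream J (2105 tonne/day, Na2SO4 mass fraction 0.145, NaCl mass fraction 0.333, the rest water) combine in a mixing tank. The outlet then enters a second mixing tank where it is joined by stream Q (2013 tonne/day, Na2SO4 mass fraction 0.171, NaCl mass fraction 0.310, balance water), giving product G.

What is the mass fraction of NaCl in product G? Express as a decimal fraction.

0.327

Overall, product flow = 5116.1 tonne/day.
NaCl in = 998.1×0.351 + 2105×0.333 + 2013×0.310 = 1675.3 tonne/day.
NaCl fraction in G = 0.327.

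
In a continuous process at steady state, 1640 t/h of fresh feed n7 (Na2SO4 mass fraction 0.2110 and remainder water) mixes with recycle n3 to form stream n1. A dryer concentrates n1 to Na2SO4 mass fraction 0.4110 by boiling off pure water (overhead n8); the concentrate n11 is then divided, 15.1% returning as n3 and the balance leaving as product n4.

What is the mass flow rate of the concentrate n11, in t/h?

Overall Na2SO4 balance (none leaves overhead): Na2SO4 in fresh feed = Na2SO4 in product, i.e. 1640×0.211 = (1−0.151)·n11·0.411.
n11 = 346.04/(0.411×0.849) = 991.69 t/h.

991.7 t/h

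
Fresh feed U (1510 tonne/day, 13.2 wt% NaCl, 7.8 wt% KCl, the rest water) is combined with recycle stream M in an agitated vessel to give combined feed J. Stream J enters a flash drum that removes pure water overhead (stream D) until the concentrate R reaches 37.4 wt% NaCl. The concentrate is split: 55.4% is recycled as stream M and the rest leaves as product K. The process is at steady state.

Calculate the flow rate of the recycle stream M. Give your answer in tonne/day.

662 tonne/day

Overall NaCl balance (none leaves overhead): NaCl in fresh feed = NaCl in product, i.e. 1510×0.132 = (1−0.554)·R·0.374.
R = 199.32/(0.374×0.446) = 1194.9 tonne/day.
Recycle M = 0.554×1194.9 = 661.99 tonne/day.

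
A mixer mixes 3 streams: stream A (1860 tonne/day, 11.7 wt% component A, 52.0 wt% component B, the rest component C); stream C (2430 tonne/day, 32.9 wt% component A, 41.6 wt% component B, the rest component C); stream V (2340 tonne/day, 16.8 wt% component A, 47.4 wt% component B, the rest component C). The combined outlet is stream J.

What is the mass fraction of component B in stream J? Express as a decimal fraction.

0.466

Total flow out = 1860 + 2430 + 2340 = 6630 tonne/day.
component B in = 1860×0.520 + 2430×0.416 + 2340×0.474 = 3087.2 tonne/day.
component B mass fraction in J = 3087.2/6630 = 0.466.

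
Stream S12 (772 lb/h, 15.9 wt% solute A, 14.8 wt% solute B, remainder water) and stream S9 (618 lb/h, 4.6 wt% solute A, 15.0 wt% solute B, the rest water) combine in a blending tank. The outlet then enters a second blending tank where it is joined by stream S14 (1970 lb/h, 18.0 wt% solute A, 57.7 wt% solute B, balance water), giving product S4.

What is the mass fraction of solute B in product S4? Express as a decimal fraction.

Overall, product flow = 3360 lb/h.
solute B in = 772×0.148 + 618×0.150 + 1970×0.577 = 1343.6 lb/h.
solute B fraction in S4 = 0.400.

0.400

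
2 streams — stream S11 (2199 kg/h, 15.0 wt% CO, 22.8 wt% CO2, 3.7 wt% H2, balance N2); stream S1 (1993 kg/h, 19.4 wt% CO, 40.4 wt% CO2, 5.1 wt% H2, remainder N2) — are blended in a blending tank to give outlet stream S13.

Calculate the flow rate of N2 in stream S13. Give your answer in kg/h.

N2 out = N2 in = 2199×0.585 + 1993×0.351 = 1986 kg/h.

1986 kg/h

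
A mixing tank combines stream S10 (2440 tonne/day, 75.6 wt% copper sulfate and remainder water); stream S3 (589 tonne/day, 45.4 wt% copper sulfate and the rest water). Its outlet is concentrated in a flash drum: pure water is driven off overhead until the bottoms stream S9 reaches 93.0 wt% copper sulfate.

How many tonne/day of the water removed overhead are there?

758 tonne/day

copper sulfate entering = 2440×0.756 + 589×0.454 = 2112 tonne/day.
All copper sulfate reports to S9, so S9 = 2112/0.930 = 2271 tonne/day.
Total feed = 3029 tonne/day; overhead = 3029 − 2271 = 757.98 tonne/day.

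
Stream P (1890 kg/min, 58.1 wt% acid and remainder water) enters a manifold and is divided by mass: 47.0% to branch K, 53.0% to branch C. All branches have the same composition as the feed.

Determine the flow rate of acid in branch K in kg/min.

Branch K total = 0.470×1890 = 888.3 kg/min.
acid in K = 0.581×888.3 = 516.1 kg/min.

516.1 kg/min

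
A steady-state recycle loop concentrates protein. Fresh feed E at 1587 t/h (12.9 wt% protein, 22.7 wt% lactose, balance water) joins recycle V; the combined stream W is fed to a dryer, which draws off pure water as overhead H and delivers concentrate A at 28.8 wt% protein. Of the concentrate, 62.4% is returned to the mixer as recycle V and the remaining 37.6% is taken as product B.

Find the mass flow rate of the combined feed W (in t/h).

Overall protein balance (none leaves overhead): protein in fresh feed = protein in product, i.e. 1587×0.129 = (1−0.624)·A·0.288.
A = 204.72/(0.288×0.376) = 1890.5 t/h.
Recycle V = 0.624×1890.5 = 1179.7 t/h.
Combined feed W = 1587 + 1179.7 = 2766.7 t/h.

2767 t/h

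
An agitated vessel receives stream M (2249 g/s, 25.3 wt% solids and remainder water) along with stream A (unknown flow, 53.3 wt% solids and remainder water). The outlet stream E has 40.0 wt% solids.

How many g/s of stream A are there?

Let A be the unknown flow. Total out = 2249 + A.
solids balance: 569 + 0.533·A = 0.400·(2249 + A)
(0.533 − 0.400)·A = 0.400×2249 − 569 = 330.6
A = 330.6 / 0.133 = 2485.7 g/s

2486 g/s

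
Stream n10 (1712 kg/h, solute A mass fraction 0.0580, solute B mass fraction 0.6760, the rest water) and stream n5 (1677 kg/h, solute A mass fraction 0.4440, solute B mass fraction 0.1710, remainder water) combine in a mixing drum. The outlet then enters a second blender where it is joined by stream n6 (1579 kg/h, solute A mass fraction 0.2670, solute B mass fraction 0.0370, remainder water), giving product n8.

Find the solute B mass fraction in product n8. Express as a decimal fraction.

Overall, product flow = 4968 kg/h.
solute B in = 1712×0.676 + 1677×0.171 + 1579×0.037 = 1502.5 kg/h.
solute B fraction in n8 = 0.3024.

0.3024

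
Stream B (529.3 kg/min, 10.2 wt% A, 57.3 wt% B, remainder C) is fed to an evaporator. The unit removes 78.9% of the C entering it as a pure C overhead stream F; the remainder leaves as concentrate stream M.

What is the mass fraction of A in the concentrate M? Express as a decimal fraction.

A is not removed: 529.3×0.102 = 53.989 kg/min of A enters M.
C entering = 529.3×0.325 = 172.02 kg/min; overhead removed = 0.789×172.02 = 135.73 kg/min.
Concentrate = 529.3 − 135.73 = 393.57 kg/min.
Mass fraction = 53.989/393.57 = 0.1372.

0.1372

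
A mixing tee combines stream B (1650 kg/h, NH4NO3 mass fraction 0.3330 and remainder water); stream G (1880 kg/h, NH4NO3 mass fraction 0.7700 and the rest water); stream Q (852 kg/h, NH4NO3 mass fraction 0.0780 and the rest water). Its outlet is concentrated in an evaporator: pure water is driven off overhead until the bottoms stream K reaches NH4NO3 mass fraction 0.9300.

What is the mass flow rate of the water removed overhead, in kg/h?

NH4NO3 entering = 1650×0.333 + 1880×0.770 + 852×0.078 = 2063.5 kg/h.
All NH4NO3 reports to K, so K = 2063.5/0.930 = 2218.8 kg/h.
Total feed = 4382 kg/h; overhead = 4382 − 2218.8 = 2163.2 kg/h.

2163 kg/h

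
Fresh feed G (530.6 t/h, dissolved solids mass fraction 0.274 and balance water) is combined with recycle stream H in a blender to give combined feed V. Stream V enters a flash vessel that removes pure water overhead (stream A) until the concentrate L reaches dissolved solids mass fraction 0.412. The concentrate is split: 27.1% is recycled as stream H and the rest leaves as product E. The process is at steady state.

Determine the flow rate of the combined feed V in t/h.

661.8 t/h

Overall dissolved solids balance (none leaves overhead): dissolved solids in fresh feed = dissolved solids in product, i.e. 530.6×0.274 = (1−0.271)·L·0.412.
L = 145.38/(0.412×0.729) = 484.05 t/h.
Recycle H = 0.271×484.05 = 131.18 t/h.
Combined feed V = 530.6 + 131.18 = 661.78 t/h.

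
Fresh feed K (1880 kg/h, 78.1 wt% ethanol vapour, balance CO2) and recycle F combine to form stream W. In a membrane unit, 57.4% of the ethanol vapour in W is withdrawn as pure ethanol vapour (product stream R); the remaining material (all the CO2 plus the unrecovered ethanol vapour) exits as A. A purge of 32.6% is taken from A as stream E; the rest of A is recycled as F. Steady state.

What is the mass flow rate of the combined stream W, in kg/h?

3323 kg/h

CO2 enters only via K and leaves only via the purge: 1880×0.219 = 0.326×(CO2 in A), and the membrane unit passes all CO2, so CO2 in W = CO2 in A = 1262.9 kg/h.
ethanol vapour in W: m_A = 1880×0.781 + (1−0.326)·(1−0.574)·m_A, so m_A = 1468.3/0.7129 = 2059.7 kg/h.
W = 2059.7 + 1262.9 = 3322.6 kg/h.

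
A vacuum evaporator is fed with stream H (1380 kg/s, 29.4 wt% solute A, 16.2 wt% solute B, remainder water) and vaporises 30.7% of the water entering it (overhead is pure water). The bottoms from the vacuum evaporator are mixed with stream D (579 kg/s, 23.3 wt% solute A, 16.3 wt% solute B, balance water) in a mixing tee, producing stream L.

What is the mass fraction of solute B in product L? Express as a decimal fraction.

Vapour removed = 0.307×0.544×1380 = 230.47 kg/s; concentrate = 1149.5 kg/s.
solute B reaching the mixer = 223.56 (from concentrate) + 579×0.163 = 317.94 kg/s.
Product flow = 1149.5 + 579 = 1728.5 kg/s; solute B fraction = 0.184.

0.184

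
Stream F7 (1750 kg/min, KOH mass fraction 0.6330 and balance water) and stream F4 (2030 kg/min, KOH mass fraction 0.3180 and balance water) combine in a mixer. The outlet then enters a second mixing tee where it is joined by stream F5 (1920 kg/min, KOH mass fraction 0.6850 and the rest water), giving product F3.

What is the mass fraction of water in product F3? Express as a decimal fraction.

Overall, product flow = 5700 kg/min.
water in = 1750×0.367 + 2030×0.682 + 1920×0.315 = 2631.5 kg/min.
water fraction in F3 = 0.4617.

0.4617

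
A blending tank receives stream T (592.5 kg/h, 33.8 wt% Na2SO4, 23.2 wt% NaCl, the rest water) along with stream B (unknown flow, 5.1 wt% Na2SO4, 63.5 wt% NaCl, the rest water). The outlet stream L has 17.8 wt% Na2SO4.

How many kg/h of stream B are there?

746.5 kg/h

Let B be the unknown flow. Total out = 592.5 + B.
Na2SO4 balance: 200.27 + 0.051·B = 0.178·(592.5 + B)
(0.051 − 0.178)·B = 0.178×592.5 − 200.27 = -94.8
B = -94.8 / -0.127 = 746.46 kg/h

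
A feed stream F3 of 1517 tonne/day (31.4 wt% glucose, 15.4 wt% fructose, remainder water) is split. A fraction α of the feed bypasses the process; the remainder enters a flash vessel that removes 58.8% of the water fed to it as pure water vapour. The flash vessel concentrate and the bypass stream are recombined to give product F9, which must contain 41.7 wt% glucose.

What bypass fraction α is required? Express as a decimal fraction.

All 1517×0.314 = 476.34 tonne/day of glucose reaches F9, so F9 = 476.34/0.417 = 1142.3 tonne/day and vapour = 374.7 tonne/day.
The evaporator receives (1−α)·1517 of feed at 0.532 water and removes 0.588 of that water:
0.588×0.532×(1−α)×1517 = 374.7
(1−α) = 374.7/474.54 = 0.7896;  α = 0.2104.

0.210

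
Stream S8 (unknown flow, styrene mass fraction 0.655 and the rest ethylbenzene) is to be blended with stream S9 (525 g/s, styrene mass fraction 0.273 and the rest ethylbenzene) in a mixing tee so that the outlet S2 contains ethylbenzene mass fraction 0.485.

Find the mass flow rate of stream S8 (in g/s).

Let S8 be the unknown flow. Total out = 525 + S8.
ethylbenzene balance: 381.68 + 0.345·S8 = 0.485·(525 + S8)
(0.345 − 0.485)·S8 = 0.485×525 − 381.68 = -127.05
S8 = -127.05 / -0.140 = 907.5 g/s

907.5 g/s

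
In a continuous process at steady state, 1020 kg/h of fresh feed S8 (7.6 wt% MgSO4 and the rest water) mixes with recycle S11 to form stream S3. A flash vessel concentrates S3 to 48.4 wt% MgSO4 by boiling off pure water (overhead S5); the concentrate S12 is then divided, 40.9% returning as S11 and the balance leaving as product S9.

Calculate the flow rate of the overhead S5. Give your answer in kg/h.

Overall MgSO4 balance (none leaves overhead): MgSO4 in fresh feed = MgSO4 in product, i.e. 1020×0.076 = (1−0.409)·S12·0.484.
S12 = 77.52/(0.484×0.591) = 271.01 kg/h.
Recycle S11 = 0.409×271.01 = 110.84 kg/h.
Combined feed S3 = 1020 + 110.84 = 1130.8 kg/h.
Overhead S5 = S3 − S12 = 1130.8 − 271.01 = 859.83 kg/h.

859.8 kg/h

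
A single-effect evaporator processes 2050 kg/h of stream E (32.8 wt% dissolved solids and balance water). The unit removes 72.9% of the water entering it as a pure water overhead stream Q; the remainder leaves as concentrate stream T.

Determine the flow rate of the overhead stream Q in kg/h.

water entering = 2050×0.672 = 1377.6 kg/h; overhead removed = 0.729×1377.6 = 1004.3 kg/h.

1004 kg/h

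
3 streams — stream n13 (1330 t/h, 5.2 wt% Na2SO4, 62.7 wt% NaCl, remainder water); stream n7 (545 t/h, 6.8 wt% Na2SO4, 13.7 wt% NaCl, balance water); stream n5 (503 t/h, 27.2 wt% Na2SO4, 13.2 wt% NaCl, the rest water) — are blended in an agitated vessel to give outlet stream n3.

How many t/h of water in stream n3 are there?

1160 t/h

water out = water in = 1330×0.321 + 545×0.795 + 503×0.596 = 1160 t/h.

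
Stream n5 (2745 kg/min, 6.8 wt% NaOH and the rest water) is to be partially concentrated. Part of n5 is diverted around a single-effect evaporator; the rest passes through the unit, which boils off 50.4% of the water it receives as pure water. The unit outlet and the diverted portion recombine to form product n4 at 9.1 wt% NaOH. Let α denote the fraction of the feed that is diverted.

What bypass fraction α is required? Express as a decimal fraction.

All 2745×0.068 = 186.66 kg/min of NaOH reaches n4, so n4 = 186.66/0.091 = 2051.2 kg/min and vapour = 693.79 kg/min.
The evaporator receives (1−α)·2745 of feed at 0.932 water and removes 0.504 of that water:
0.504×0.932×(1−α)×2745 = 693.79
(1−α) = 693.79/1289.4 = 0.5381;  α = 0.4619.

0.462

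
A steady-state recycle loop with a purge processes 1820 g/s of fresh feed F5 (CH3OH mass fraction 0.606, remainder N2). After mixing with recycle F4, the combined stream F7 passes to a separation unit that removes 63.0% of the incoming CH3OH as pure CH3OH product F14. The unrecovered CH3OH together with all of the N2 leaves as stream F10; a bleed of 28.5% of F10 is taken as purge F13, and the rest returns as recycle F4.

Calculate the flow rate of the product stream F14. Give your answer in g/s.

CH3OH in F7: m_A = 1820×0.606 + (1−0.285)·(1−0.630)·m_A, so m_A = 1102.9/0.7354 = 1499.7 g/s.
Product F14 = 0.630×1499.7 = 944.78 g/s.

944.8 g/s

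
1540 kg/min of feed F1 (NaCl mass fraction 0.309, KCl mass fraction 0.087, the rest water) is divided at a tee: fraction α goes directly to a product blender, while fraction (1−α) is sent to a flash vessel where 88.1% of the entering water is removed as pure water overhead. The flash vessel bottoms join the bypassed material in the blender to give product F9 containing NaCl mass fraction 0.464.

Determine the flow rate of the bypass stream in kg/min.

All 1540×0.309 = 475.86 kg/min of NaCl reaches F9, so F9 = 475.86/0.464 = 1025.6 kg/min and vapour = 514.44 kg/min.
The evaporator receives (1−α)·1540 of feed at 0.604 water and removes 0.881 of that water:
0.881×0.604×(1−α)×1540 = 514.44
(1−α) = 514.44/819.47 = 0.6278;  α = 0.3722.
Bypass flow = 0.3722×1540 = 573.23 kg/min.

573.2 kg/min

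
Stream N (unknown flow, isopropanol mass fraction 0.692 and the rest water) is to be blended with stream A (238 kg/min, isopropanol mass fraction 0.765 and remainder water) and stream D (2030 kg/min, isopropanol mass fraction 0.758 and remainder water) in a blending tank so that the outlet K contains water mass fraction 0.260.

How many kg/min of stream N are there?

Let N be the unknown flow. Total out = 2268 + N.
water balance: 547.19 + 0.308·N = 0.260·(2268 + N)
(0.308 − 0.260)·N = 0.260×2268 − 547.19 = 42.49
N = 42.49 / 0.048 = 885.21 kg/min

885.2 kg/min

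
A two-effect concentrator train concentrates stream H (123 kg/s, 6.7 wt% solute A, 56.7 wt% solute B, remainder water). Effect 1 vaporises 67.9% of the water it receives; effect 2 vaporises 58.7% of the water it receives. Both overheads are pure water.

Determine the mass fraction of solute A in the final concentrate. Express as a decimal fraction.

0.098

water in feed = 123×0.366 = 45.018 kg/s.
After stage 1: water left = (1−0.679)×45.018 = 14.451; stream total = 92.433 kg/s.
After stage 2: water left = (1−0.587)×14.451 = 5.9682; final concentrate = 83.95 kg/s.
solute A fraction = 8.241/83.95 = 0.098.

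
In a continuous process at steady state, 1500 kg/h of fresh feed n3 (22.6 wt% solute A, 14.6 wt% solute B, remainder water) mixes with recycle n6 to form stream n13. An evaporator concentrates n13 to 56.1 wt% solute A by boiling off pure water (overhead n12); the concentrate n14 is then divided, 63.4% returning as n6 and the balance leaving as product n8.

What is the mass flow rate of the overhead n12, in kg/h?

895.7 kg/h

Overall solute A balance (none leaves overhead): solute A in fresh feed = solute A in product, i.e. 1500×0.226 = (1−0.634)·n14·0.561.
n14 = 339/(0.561×0.366) = 1651 kg/h.
Recycle n6 = 0.634×1651 = 1046.8 kg/h.
Combined feed n13 = 1500 + 1046.8 = 2546.8 kg/h.
Overhead n12 = n13 − n14 = 2546.8 − 1651 = 895.72 kg/h.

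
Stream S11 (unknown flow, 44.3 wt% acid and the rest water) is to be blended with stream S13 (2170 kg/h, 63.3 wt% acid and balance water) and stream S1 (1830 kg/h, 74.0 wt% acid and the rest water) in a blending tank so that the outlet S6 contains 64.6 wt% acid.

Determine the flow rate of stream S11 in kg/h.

Let S11 be the unknown flow. Total out = 4000 + S11.
acid balance: 2727.8 + 0.443·S11 = 0.646·(4000 + S11)
(0.443 − 0.646)·S11 = 0.646×4000 − 2727.8 = -143.81
S11 = -143.81 / -0.203 = 708.42 kg/h

708.4 kg/h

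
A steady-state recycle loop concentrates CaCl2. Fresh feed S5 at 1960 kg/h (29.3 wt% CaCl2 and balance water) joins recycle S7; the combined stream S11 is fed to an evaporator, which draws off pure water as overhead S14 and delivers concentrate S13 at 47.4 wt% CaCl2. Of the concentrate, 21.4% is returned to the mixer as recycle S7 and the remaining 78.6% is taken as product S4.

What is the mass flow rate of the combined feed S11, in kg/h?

Overall CaCl2 balance (none leaves overhead): CaCl2 in fresh feed = CaCl2 in product, i.e. 1960×0.293 = (1−0.214)·S13·0.474.
S13 = 574.28/(0.474×0.786) = 1541.4 kg/h.
Recycle S7 = 0.214×1541.4 = 329.87 kg/h.
Combined feed S11 = 1960 + 329.87 = 2289.9 kg/h.

2290 kg/h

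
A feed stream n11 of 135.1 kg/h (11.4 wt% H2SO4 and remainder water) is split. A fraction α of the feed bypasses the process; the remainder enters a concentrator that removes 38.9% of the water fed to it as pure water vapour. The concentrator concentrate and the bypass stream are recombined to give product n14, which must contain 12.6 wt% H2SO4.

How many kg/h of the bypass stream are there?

97.77 kg/h

All 135.1×0.114 = 15.401 kg/h of H2SO4 reaches n14, so n14 = 15.401/0.126 = 122.23 kg/h and vapour = 12.867 kg/h.
The evaporator receives (1−α)·135.1 of feed at 0.886 water and removes 0.389 of that water:
0.389×0.886×(1−α)×135.1 = 12.867
(1−α) = 12.867/46.563 = 0.2763;  α = 0.7237.
Bypass flow = 0.7237×135.1 = 97.768 kg/h.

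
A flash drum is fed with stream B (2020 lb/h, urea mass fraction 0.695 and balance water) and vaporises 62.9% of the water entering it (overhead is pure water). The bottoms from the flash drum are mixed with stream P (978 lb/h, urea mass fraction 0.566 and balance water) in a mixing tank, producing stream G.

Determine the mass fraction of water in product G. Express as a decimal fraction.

Vapour removed = 0.629×0.305×2020 = 387.53 lb/h; concentrate = 1632.5 lb/h.
water reaching the mixer = 228.57 (from concentrate) + 978×0.434 = 653.03 lb/h.
Product flow = 1632.5 + 978 = 2610.5 lb/h; water fraction = 0.250.

0.250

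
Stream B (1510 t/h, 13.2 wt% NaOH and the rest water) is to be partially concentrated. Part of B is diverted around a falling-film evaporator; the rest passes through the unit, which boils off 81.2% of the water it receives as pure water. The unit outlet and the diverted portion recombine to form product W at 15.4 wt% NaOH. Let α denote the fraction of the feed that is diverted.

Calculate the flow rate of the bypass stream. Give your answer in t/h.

All 1510×0.132 = 199.32 t/h of NaOH reaches W, so W = 199.32/0.154 = 1294.3 t/h and vapour = 215.71 t/h.
The evaporator receives (1−α)·1510 of feed at 0.868 water and removes 0.812 of that water:
0.812×0.868×(1−α)×1510 = 215.71
(1−α) = 215.71/1064.3 = 0.2027;  α = 0.7973.
Bypass flow = 0.7973×1510 = 1203.9 t/h.

1204 t/h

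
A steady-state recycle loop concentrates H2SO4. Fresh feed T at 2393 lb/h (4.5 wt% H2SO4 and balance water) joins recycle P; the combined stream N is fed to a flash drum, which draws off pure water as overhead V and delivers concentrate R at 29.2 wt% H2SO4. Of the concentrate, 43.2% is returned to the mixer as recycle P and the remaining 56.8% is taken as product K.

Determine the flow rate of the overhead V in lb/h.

2024 lb/h

Overall H2SO4 balance (none leaves overhead): H2SO4 in fresh feed = H2SO4 in product, i.e. 2393×0.045 = (1−0.432)·R·0.292.
R = 107.69/(0.292×0.568) = 649.27 lb/h.
Recycle P = 0.432×649.27 = 280.48 lb/h.
Combined feed N = 2393 + 280.48 = 2673.5 lb/h.
Overhead V = N − R = 2673.5 − 649.27 = 2024.2 lb/h.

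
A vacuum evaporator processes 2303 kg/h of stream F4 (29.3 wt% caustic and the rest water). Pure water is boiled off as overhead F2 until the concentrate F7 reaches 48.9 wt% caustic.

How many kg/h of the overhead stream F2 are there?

caustic is conserved: 2303×0.293 = 674.78 kg/h all reports to the concentrate.
Concentrate = 674.78/(target fraction) = 1379.9 kg/h.
Overhead = 2303 − 1379.9 = 923.08 kg/h.

923.1 kg/h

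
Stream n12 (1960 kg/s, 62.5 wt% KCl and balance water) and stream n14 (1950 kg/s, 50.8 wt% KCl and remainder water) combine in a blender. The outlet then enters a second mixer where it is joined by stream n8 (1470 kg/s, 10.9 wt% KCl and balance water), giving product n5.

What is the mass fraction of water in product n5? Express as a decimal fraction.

Overall, product flow = 5380 kg/s.
water in = 1960×0.375 + 1950×0.492 + 1470×0.891 = 3004.2 kg/s.
water fraction in n5 = 0.5584.

0.5584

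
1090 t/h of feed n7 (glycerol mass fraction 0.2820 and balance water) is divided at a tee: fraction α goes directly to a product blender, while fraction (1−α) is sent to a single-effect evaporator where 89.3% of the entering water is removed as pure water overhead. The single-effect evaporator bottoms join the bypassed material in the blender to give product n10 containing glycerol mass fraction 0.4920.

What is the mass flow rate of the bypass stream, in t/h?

364.4 t/h

All 1090×0.282 = 307.38 t/h of glycerol reaches n10, so n10 = 307.38/0.492 = 624.76 t/h and vapour = 465.24 t/h.
The evaporator receives (1−α)·1090 of feed at 0.718 water and removes 0.893 of that water:
0.893×0.718×(1−α)×1090 = 465.24
(1−α) = 465.24/698.88 = 0.6657;  α = 0.3343.
Bypass flow = 0.3343×1090 = 364.39 t/h.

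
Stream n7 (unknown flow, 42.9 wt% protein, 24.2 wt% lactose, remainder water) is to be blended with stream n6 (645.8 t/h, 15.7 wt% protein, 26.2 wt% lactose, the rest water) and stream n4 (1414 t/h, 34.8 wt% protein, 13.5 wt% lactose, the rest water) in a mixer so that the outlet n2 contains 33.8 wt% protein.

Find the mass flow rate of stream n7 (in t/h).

Let n7 be the unknown flow. Total out = 2059.8 + n7.
protein balance: 593.46 + 0.429·n7 = 0.338·(2059.8 + n7)
(0.429 − 0.338)·n7 = 0.338×2059.8 − 593.46 = 102.75
n7 = 102.75 / 0.091 = 1129.1 t/h

1129 t/h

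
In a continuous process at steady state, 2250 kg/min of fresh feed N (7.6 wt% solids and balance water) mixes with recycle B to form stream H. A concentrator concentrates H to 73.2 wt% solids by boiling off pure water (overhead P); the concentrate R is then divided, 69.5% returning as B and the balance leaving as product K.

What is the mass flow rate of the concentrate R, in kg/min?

Overall solids balance (none leaves overhead): solids in fresh feed = solids in product, i.e. 2250×0.076 = (1−0.695)·R·0.732.
R = 171/(0.732×0.305) = 765.92 kg/min.

765.9 kg/min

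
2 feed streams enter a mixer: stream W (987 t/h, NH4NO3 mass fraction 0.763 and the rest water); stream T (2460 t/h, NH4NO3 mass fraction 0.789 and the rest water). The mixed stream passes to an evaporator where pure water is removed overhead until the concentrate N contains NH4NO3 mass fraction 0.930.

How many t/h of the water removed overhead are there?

550.2 t/h

NH4NO3 entering = 987×0.763 + 2460×0.789 = 2694 t/h.
All NH4NO3 reports to N, so N = 2694/0.930 = 2896.8 t/h.
Total feed = 3447 t/h; overhead = 3447 − 2896.8 = 550.2 t/h.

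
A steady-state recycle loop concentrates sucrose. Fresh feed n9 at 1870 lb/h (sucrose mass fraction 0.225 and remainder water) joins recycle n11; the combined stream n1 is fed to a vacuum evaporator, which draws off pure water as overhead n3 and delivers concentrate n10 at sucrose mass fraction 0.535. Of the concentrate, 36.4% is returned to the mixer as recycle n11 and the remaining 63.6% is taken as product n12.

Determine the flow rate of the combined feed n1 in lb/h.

Overall sucrose balance (none leaves overhead): sucrose in fresh feed = sucrose in product, i.e. 1870×0.225 = (1−0.364)·n10·0.535.
n10 = 420.75/(0.535×0.636) = 1236.6 lb/h.
Recycle n11 = 0.364×1236.6 = 450.11 lb/h.
Combined feed n1 = 1870 + 450.11 = 2320.1 lb/h.

2320 lb/h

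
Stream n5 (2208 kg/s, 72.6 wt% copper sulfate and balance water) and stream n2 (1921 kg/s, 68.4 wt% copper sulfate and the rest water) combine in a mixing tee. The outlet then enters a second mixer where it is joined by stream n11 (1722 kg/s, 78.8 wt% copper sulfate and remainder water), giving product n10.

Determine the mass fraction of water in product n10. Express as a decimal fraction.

0.270

Overall, product flow = 5851 kg/s.
water in = 2208×0.274 + 1921×0.316 + 1722×0.212 = 1577.1 kg/s.
water fraction in n10 = 0.270.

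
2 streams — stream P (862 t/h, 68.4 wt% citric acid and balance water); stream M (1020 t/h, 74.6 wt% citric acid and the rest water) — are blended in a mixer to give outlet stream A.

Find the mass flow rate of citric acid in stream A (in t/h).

citric acid out = citric acid in = 862×0.684 + 1020×0.746 = 1350.5 t/h.

1351 t/h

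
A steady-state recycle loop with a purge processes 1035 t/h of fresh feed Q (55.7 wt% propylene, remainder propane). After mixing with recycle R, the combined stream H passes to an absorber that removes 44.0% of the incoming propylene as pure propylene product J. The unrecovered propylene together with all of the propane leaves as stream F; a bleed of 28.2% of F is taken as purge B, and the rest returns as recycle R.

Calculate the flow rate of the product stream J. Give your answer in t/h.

424.2 t/h

propylene in H: m_A = 1035×0.557 + (1−0.282)·(1−0.440)·m_A, so m_A = 576.5/0.5979 = 964.17 t/h.
Product J = 0.440×964.17 = 424.23 t/h.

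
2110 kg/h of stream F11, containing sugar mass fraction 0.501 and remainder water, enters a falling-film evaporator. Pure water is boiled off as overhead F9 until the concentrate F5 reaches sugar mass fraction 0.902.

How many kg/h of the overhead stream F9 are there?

sugar is conserved: 2110×0.501 = 1057.1 kg/h all reports to the concentrate.
Concentrate = 1057.1/(target fraction) = 1172 kg/h.
Overhead = 2110 − 1172 = 938.04 kg/h.

938 kg/h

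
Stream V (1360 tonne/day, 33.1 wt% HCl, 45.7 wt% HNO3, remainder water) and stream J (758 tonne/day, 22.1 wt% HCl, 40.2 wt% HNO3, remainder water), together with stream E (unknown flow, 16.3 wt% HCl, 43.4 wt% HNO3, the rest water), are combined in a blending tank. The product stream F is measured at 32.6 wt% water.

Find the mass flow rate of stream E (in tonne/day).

1511 tonne/day

Let E be the unknown flow. Total out = 2118 + E.
water balance: 574.09 + 0.403·E = 0.326·(2118 + E)
(0.403 − 0.326)·E = 0.326×2118 − 574.09 = 116.38
E = 116.38 / 0.077 = 1511.5 tonne/day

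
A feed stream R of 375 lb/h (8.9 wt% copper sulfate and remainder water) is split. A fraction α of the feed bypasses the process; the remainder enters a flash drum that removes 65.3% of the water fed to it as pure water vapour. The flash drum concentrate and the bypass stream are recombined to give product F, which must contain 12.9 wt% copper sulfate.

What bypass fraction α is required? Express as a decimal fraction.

All 375×0.089 = 33.375 lb/h of copper sulfate reaches F, so F = 33.375/0.129 = 258.72 lb/h and vapour = 116.28 lb/h.
The evaporator receives (1−α)·375 of feed at 0.911 water and removes 0.653 of that water:
0.653×0.911×(1−α)×375 = 116.28
(1−α) = 116.28/223.08 = 0.5212;  α = 0.4788.

0.479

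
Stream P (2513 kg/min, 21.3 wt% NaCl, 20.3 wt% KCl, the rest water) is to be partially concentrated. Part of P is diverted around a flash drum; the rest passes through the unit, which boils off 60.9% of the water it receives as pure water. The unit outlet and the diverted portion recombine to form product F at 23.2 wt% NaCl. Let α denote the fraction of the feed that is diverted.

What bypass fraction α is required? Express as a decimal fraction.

All 2513×0.213 = 535.27 kg/min of NaCl reaches F, so F = 535.27/0.232 = 2307.2 kg/min and vapour = 205.81 kg/min.
The evaporator receives (1−α)·2513 of feed at 0.584 water and removes 0.609 of that water:
0.609×0.584×(1−α)×2513 = 205.81
(1−α) = 205.81/893.76 = 0.2303;  α = 0.7697.

0.770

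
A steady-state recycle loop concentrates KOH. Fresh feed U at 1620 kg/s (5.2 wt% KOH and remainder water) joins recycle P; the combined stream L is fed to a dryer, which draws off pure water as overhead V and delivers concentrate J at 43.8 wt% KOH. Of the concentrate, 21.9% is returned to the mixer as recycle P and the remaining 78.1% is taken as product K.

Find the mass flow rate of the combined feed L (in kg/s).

1674 kg/s

Overall KOH balance (none leaves overhead): KOH in fresh feed = KOH in product, i.e. 1620×0.052 = (1−0.219)·J·0.438.
J = 84.24/(0.438×0.781) = 246.26 kg/s.
Recycle P = 0.219×246.26 = 53.931 kg/s.
Combined feed L = 1620 + 53.931 = 1673.9 kg/s.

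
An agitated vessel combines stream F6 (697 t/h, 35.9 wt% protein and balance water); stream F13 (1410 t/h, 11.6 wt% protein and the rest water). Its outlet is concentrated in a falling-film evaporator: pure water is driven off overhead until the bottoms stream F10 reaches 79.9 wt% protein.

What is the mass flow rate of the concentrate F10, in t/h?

517.9 t/h

protein entering = 697×0.359 + 1410×0.116 = 413.78 t/h.
All protein reports to F10, so F10 = 413.78/0.799 = 517.88 t/h.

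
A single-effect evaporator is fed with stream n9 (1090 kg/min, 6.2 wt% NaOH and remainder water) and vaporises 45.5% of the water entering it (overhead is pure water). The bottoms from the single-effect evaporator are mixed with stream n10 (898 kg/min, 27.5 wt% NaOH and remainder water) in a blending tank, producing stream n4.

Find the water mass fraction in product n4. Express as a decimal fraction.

0.7935

Vapour removed = 0.455×0.938×1090 = 465.2 kg/min; concentrate = 624.8 kg/min.
water reaching the mixer = 557.22 (from concentrate) + 898×0.725 = 1208.3 kg/min.
Product flow = 624.8 + 898 = 1522.8 kg/min; water fraction = 0.7935.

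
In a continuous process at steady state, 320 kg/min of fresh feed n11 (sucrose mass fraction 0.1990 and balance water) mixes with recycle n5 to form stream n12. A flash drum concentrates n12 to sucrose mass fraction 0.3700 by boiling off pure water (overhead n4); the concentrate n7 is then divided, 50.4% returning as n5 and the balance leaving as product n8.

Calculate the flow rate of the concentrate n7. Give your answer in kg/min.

Overall sucrose balance (none leaves overhead): sucrose in fresh feed = sucrose in product, i.e. 320×0.199 = (1−0.504)·n7·0.370.
n7 = 63.68/(0.370×0.496) = 346.99 kg/min.

347 kg/min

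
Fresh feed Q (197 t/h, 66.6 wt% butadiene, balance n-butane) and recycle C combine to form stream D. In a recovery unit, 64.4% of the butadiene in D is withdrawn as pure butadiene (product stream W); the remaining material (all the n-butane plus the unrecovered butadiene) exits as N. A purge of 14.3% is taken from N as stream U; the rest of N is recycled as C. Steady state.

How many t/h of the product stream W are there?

121.6 t/h

butadiene in D: m_A = 197×0.666 + (1−0.143)·(1−0.644)·m_A, so m_A = 131.2/0.6949 = 188.8 t/h.
Product W = 0.644×188.8 = 121.59 t/h.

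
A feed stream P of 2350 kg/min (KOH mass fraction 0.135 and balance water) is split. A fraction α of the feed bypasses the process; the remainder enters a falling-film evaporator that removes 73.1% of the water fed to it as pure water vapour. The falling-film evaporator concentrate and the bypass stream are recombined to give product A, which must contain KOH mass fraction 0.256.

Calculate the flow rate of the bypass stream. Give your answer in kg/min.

All 2350×0.135 = 317.25 kg/min of KOH reaches A, so A = 317.25/0.256 = 1239.3 kg/min and vapour = 1110.7 kg/min.
The evaporator receives (1−α)·2350 of feed at 0.865 water and removes 0.731 of that water:
0.731×0.865×(1−α)×2350 = 1110.7
(1−α) = 1110.7/1485.9 = 0.7475;  α = 0.2525.
Bypass flow = 0.2525×2350 = 593.37 kg/min.

593.4 kg/min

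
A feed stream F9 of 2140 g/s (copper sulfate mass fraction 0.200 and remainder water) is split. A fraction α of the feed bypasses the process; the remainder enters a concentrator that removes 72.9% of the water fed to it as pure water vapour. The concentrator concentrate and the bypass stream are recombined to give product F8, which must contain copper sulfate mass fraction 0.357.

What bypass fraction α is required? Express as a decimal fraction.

0.246

All 2140×0.200 = 428 g/s of copper sulfate reaches F8, so F8 = 428/0.357 = 1198.9 g/s and vapour = 941.12 g/s.
The evaporator receives (1−α)·2140 of feed at 0.800 water and removes 0.729 of that water:
0.729×0.800×(1−α)×2140 = 941.12
(1−α) = 941.12/1248 = 0.7541;  α = 0.2459.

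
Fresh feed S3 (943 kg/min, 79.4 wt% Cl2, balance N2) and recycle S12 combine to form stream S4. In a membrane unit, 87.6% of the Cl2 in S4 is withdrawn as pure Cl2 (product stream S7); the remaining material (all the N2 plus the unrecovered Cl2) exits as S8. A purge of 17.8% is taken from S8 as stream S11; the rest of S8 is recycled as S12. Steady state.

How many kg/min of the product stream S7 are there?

730.3 kg/min

Cl2 in S4: m_A = 943×0.794 + (1−0.178)·(1−0.876)·m_A, so m_A = 748.74/0.8981 = 833.72 kg/min.
Product S7 = 0.876×833.72 = 730.34 kg/min.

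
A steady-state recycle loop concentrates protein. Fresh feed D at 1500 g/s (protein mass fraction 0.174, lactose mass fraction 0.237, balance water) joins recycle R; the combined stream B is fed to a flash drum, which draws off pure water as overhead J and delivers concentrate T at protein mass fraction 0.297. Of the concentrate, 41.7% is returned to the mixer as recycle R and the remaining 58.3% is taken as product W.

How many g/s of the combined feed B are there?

Overall protein balance (none leaves overhead): protein in fresh feed = protein in product, i.e. 1500×0.174 = (1−0.417)·T·0.297.
T = 261/(0.297×0.583) = 1507.4 g/s.
Recycle R = 0.417×1507.4 = 628.57 g/s.
Combined feed B = 1500 + 628.57 = 2128.6 g/s.

2129 g/s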